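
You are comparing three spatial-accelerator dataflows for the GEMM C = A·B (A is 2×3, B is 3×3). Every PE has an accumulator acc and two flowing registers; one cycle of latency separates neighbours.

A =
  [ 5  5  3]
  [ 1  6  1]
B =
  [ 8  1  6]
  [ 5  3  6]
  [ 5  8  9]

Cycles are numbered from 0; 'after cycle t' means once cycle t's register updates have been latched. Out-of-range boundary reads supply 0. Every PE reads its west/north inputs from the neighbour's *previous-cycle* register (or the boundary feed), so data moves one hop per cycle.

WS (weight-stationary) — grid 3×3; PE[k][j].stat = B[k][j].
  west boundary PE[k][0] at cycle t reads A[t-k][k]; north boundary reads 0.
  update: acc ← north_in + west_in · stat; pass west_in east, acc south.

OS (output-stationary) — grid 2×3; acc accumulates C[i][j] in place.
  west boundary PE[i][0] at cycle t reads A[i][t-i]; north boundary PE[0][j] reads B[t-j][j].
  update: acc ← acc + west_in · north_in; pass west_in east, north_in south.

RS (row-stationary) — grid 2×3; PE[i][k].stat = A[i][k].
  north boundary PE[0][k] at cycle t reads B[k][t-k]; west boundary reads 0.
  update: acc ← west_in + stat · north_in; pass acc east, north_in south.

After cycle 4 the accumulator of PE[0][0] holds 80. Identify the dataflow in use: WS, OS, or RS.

WS [3×3] PE[0][0] across cycles:
  after 0 — PE[0][0] acc=40, pass-E 5, pass-S 40
  after 1 — PE[0][0] acc=8, pass-E 1, pass-S 8
  after 2 — PE[0][0] acc=0, pass-E 0, pass-S 0
  after 3 — PE[0][0] acc=0, pass-E 0, pass-S 0
  after 4 — PE[0][0] acc=0, pass-E 0, pass-S 0
OS [2×3] PE[0][0] across cycles:
  after 0 — PE[0][0] acc=40, pass-E 5, pass-S 8
  after 1 — PE[0][0] acc=65, pass-E 5, pass-S 5
  after 2 — PE[0][0] acc=80, pass-E 3, pass-S 5
  after 3 — PE[0][0] acc=80, pass-E 0, pass-S 0
  after 4 — PE[0][0] acc=80, pass-E 0, pass-S 0
RS [2×3] PE[0][0] across cycles:
  after 0 — PE[0][0] acc=40, pass-E 40, pass-S 8
  after 1 — PE[0][0] acc=5, pass-E 5, pass-S 1
  after 2 — PE[0][0] acc=30, pass-E 30, pass-S 6
  after 3 — PE[0][0] acc=0, pass-E 0, pass-S 0
  after 4 — PE[0][0] acc=0, pass-E 0, pass-S 0

dataflow = OS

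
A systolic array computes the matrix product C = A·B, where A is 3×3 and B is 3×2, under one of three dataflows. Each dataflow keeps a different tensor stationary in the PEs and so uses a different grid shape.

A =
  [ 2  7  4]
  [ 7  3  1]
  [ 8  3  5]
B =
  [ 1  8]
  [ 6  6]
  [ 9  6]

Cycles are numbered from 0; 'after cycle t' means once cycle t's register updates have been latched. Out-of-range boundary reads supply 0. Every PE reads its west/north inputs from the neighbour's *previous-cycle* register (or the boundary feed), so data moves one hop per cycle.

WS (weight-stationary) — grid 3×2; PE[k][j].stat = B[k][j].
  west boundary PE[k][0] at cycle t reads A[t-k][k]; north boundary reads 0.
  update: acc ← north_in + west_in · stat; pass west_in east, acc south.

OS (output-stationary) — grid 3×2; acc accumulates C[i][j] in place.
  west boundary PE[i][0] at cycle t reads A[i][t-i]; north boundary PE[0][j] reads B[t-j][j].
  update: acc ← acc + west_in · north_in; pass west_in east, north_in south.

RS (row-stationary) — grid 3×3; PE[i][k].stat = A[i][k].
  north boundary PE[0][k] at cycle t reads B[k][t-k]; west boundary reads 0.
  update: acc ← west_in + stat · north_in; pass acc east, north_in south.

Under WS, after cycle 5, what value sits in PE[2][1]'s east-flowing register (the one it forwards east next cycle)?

register = 5

Tracing WS — 3×2 array, target PE[2][1]:
  [0] (1,1) acc=0 (h:0 v:0)
  [0] (2,0) acc=0 (h:0 v:0)
  [0] (2,1) acc=0 (h:0 v:0)
  [1] (1,1) acc=0 (h:0 v:0)
  [1] (2,0) acc=0 (h:0 v:0)
  [1] (2,1) acc=0 (h:0 v:0)
  [2] (1,1) acc=58 (h:7 v:58)
  [2] (2,0) acc=80 (h:4 v:80)
  [2] (2,1) acc=0 (h:0 v:0)
  [3] (1,1) acc=74 (h:3 v:74)
  [3] (2,0) acc=34 (h:1 v:34)
  [3] (2,1) acc=82 (h:4 v:82)
  [4] (1,1) acc=82 (h:3 v:82)
  [4] (2,0) acc=71 (h:5 v:71)
  [4] (2,1) acc=80 (h:1 v:80)
  [5] (1,1) acc=0 (h:0 v:0)
  [5] (2,0) acc=0 (h:0 v:0)
  [5] (2,1) acc=112 (h:5 v:112)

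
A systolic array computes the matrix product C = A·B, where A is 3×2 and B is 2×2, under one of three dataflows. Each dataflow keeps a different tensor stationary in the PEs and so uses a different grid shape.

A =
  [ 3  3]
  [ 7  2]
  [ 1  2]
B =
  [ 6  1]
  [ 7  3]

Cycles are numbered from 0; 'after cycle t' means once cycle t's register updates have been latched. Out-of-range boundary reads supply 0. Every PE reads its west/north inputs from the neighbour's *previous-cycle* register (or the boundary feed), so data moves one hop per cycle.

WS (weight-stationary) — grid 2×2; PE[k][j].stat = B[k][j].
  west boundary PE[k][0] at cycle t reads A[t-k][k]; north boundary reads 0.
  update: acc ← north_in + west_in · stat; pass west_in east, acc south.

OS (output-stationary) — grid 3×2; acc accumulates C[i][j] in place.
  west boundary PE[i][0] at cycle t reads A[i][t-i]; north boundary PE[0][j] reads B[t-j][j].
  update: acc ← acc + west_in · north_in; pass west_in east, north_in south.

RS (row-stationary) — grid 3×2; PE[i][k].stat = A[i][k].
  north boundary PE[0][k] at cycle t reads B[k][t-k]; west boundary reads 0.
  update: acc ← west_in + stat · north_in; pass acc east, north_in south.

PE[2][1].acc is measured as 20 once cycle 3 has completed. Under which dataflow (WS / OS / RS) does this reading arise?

dataflow = RS

WS: PE[2][1] is outside its 2×2 grid.
Under OS (3×2), PE[2][1]:
  @0  [2,1]  acc 0  |  →0  ↓0
  @1  [2,1]  acc 0  |  →0  ↓0
  @2  [2,1]  acc 0  |  →0  ↓0
  @3  [2,1]  acc 1  |  →1  ↓1
Under RS (3×2), PE[2][1]:
  @0  [2,1]  acc 0  |  →0  ↓0
  @1  [2,1]  acc 0  |  →0  ↓0
  @2  [2,1]  acc 0  |  →0  ↓0
  @3  [2,1]  acc 20  |  →20  ↓7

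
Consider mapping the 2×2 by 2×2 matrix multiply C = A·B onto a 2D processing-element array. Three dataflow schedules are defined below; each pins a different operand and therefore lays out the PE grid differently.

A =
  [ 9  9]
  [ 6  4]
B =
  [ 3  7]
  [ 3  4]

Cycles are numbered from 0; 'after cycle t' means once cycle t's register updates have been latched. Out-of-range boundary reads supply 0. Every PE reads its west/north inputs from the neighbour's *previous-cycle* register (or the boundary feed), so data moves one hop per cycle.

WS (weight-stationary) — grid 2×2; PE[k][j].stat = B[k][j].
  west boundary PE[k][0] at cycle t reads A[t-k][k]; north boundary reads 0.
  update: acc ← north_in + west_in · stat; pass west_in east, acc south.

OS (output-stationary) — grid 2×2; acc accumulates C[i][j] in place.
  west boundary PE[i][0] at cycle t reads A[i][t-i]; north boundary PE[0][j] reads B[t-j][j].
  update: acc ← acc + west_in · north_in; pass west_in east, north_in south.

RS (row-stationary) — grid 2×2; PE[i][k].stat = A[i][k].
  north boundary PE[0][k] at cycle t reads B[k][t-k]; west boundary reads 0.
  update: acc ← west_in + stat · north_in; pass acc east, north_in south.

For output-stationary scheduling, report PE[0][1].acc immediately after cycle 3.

PE[0][1].acc = 99

OS (2×2). Following PE[0][1] plus its west/north inputs:
  c0 r0c0: 27 / 9 / 3
  c0 r0c1: 0 / 0 / 0
  c1 r0c0: 54 / 9 / 3
  c1 r0c1: 63 / 9 / 7
  c2 r0c0: 54 / 0 / 0
  c2 r0c1: 99 / 9 / 4
  c3 r0c0: 54 / 0 / 0
  c3 r0c1: 99 / 0 / 0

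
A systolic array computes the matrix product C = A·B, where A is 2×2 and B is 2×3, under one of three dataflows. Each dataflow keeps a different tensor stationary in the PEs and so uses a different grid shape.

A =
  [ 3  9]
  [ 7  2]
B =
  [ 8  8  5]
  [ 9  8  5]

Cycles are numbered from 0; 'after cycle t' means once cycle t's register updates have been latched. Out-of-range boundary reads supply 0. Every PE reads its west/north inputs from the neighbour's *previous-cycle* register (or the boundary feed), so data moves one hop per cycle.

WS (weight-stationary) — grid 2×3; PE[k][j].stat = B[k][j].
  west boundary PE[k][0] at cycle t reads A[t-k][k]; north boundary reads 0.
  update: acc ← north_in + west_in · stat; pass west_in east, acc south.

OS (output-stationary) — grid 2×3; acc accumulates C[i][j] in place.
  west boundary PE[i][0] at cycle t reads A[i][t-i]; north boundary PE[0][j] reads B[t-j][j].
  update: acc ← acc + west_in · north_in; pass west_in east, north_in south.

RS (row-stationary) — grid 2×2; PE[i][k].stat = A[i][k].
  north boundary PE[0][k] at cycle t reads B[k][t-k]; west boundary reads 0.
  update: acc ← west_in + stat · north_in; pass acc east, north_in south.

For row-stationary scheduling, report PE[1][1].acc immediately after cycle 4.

Tracing RS — 2×2 array, target PE[1][1]:
  after 0 — PE[0][1] acc=0, pass-E 0, pass-S 0
  after 0 — PE[1][0] acc=0, pass-E 0, pass-S 0
  after 0 — PE[1][1] acc=0, pass-E 0, pass-S 0
  after 1 — PE[0][1] acc=105, pass-E 105, pass-S 9
  after 1 — PE[1][0] acc=56, pass-E 56, pass-S 8
  after 1 — PE[1][1] acc=0, pass-E 0, pass-S 0
  after 2 — PE[0][1] acc=96, pass-E 96, pass-S 8
  after 2 — PE[1][0] acc=56, pass-E 56, pass-S 8
  after 2 — PE[1][1] acc=74, pass-E 74, pass-S 9
  after 3 — PE[0][1] acc=60, pass-E 60, pass-S 5
  after 3 — PE[1][0] acc=35, pass-E 35, pass-S 5
  after 3 — PE[1][1] acc=72, pass-E 72, pass-S 8
  after 4 — PE[0][1] acc=0, pass-E 0, pass-S 0
  after 4 — PE[1][0] acc=0, pass-E 0, pass-S 0
  after 4 — PE[1][1] acc=45, pass-E 45, pass-S 5

PE[1][1].acc = 45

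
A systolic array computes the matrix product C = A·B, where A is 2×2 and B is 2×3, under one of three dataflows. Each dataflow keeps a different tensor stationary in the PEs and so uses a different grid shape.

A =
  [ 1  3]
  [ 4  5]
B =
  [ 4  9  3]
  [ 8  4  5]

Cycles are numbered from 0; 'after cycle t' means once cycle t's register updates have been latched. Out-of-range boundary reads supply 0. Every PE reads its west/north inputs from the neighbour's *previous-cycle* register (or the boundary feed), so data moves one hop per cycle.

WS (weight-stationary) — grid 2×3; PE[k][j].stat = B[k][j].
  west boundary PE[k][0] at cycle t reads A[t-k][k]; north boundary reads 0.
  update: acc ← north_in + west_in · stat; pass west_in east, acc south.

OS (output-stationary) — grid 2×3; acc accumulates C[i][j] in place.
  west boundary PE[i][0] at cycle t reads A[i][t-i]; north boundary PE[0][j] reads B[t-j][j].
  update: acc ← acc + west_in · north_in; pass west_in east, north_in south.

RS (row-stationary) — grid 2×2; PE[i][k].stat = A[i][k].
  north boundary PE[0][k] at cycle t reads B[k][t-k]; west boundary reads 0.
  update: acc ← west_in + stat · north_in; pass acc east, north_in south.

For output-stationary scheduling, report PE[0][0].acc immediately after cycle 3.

OS (2×3). Following PE[0][0] plus its west/north inputs:
  @0  [0,0]  acc 4  |  →1  ↓4
  @1  [0,0]  acc 28  |  →3  ↓8
  @2  [0,0]  acc 28  |  →0  ↓0
  @3  [0,0]  acc 28  |  →0  ↓0

PE[0][0].acc = 28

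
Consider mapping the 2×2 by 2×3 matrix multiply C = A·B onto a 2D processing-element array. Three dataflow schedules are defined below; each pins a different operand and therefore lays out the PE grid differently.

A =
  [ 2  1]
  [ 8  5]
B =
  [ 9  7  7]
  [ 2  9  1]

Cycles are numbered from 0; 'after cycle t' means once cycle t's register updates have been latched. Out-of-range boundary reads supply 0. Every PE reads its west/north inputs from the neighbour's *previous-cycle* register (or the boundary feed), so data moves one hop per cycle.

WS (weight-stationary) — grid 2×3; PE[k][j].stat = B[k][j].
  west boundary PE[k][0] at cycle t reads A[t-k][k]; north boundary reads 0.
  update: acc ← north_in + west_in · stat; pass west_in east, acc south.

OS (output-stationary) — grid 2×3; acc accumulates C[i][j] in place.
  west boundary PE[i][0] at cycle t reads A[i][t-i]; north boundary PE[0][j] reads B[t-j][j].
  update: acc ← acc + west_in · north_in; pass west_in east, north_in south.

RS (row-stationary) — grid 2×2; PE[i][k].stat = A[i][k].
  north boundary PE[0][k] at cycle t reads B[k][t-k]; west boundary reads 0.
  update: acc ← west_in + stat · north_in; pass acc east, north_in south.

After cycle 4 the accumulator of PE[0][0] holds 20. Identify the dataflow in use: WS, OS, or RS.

dataflow = OS

Under WS (2×3), PE[0][0]:
  t=0 PE[0][0]: acc=18 h=2 v=18
  t=1 PE[0][0]: acc=72 h=8 v=72
  t=2 PE[0][0]: acc=0 h=0 v=0
  t=3 PE[0][0]: acc=0 h=0 v=0
  t=4 PE[0][0]: acc=0 h=0 v=0
Under OS (2×3), PE[0][0]:
  t=0 PE[0][0]: acc=18 h=2 v=9
  t=1 PE[0][0]: acc=20 h=1 v=2
  t=2 PE[0][0]: acc=20 h=0 v=0
  t=3 PE[0][0]: acc=20 h=0 v=0
  t=4 PE[0][0]: acc=20 h=0 v=0
Under RS (2×2), PE[0][0]:
  t=0 PE[0][0]: acc=18 h=18 v=9
  t=1 PE[0][0]: acc=14 h=14 v=7
  t=2 PE[0][0]: acc=14 h=14 v=7
  t=3 PE[0][0]: acc=0 h=0 v=0
  t=4 PE[0][0]: acc=0 h=0 v=0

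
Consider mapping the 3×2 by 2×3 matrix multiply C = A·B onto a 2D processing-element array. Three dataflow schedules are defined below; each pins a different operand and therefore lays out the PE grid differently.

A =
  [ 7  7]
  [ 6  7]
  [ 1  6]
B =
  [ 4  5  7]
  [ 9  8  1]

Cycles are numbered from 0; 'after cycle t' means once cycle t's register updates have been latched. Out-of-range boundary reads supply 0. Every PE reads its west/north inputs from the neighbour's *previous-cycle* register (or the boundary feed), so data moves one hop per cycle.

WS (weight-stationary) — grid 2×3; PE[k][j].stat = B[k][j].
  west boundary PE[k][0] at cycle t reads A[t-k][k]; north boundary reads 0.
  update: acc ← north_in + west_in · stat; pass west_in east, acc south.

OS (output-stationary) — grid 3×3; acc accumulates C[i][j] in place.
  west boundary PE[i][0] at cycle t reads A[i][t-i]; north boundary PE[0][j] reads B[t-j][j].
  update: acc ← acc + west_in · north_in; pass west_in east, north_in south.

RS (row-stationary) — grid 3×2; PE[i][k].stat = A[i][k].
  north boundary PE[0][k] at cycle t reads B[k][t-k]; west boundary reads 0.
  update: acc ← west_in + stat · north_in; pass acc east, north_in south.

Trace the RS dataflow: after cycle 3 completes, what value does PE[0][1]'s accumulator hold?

PE[0][1].acc = 56

RS 3×2: PE[0][1] cycle-by-cycle (with neighbour feeds):
  0: (0,0).acc=28  regs=<28,4>
  0: (0,1).acc=0  regs=<0,0>
  1: (0,0).acc=35  regs=<35,5>
  1: (0,1).acc=91  regs=<91,9>
  2: (0,0).acc=49  regs=<49,7>
  2: (0,1).acc=91  regs=<91,8>
  3: (0,0).acc=0  regs=<0,0>
  3: (0,1).acc=56  regs=<56,1>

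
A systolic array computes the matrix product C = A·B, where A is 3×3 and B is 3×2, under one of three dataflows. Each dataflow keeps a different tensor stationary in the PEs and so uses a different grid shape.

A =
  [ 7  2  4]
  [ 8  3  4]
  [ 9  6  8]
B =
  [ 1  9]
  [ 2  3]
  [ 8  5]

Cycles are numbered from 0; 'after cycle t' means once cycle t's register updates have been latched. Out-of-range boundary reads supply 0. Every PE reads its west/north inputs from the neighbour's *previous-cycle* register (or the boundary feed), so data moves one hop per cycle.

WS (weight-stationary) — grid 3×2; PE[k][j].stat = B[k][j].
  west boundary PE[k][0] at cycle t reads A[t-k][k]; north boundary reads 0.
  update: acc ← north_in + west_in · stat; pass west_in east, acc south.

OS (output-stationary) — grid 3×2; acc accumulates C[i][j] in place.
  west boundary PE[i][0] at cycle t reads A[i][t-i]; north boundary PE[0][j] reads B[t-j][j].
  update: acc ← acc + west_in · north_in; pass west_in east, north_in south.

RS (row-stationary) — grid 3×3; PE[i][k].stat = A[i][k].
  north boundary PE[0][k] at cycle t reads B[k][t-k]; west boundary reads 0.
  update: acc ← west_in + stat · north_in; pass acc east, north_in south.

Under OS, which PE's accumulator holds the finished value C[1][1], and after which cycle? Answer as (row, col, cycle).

Under OS, C[1][1] lands at PE[1][1]:
  cycle 0: PE[1][1] → acc 0, east 0, south 0
  cycle 1: PE[1][1] → acc 0, east 0, south 0
  cycle 2: PE[1][1] → acc 72, east 8, south 9
  cycle 3: PE[1][1] → acc 81, east 3, south 3
  cycle 4: PE[1][1] → acc 101, east 4, south 5

(row, col, cycle) = (1, 1, 4)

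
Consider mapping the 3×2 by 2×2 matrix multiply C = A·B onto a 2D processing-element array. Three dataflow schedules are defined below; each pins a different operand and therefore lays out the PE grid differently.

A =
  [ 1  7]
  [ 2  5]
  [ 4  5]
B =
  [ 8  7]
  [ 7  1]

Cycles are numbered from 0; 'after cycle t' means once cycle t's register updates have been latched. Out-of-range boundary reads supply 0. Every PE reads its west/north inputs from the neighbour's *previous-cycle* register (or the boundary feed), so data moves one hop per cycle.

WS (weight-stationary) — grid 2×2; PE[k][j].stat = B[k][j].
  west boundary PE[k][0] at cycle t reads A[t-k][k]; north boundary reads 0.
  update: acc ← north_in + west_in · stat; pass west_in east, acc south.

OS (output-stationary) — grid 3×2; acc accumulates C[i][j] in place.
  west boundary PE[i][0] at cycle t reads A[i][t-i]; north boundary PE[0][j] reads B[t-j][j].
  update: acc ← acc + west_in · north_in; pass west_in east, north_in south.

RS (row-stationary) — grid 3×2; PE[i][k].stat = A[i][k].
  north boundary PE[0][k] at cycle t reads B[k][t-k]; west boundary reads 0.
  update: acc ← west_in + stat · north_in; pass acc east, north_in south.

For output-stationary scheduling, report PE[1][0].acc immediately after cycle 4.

PE[1][0].acc = 51

OS 3×2: PE[1][0] cycle-by-cycle (with neighbour feeds):
  0: (0,0).acc=8  regs=<1,8>
  0: (1,0).acc=0  regs=<0,0>
  1: (0,0).acc=57  regs=<7,7>
  1: (1,0).acc=16  regs=<2,8>
  2: (0,0).acc=57  regs=<0,0>
  2: (1,0).acc=51  regs=<5,7>
  3: (0,0).acc=57  regs=<0,0>
  3: (1,0).acc=51  regs=<0,0>
  4: (0,0).acc=57  regs=<0,0>
  4: (1,0).acc=51  regs=<0,0>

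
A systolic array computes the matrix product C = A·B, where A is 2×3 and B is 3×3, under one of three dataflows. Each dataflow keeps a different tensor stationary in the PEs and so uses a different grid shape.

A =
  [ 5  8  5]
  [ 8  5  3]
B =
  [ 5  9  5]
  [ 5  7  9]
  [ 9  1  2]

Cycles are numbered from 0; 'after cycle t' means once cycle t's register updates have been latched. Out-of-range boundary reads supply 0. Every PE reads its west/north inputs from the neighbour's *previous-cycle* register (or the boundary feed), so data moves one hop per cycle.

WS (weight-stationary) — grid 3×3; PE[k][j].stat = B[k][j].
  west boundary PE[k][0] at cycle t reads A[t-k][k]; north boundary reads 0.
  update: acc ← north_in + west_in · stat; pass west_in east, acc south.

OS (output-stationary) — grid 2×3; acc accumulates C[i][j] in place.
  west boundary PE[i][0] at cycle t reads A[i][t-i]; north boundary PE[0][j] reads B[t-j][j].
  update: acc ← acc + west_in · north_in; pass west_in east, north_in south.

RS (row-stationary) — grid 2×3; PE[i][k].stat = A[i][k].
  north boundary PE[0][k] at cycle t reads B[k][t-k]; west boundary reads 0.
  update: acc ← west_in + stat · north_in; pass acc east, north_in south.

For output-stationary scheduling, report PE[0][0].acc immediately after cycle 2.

PE[0][0].acc = 110

Tracing OS — 2×3 array, target PE[0][0]:
  [0] (0,0) acc=25 (h:5 v:5)
  [1] (0,0) acc=65 (h:8 v:5)
  [2] (0,0) acc=110 (h:5 v:9)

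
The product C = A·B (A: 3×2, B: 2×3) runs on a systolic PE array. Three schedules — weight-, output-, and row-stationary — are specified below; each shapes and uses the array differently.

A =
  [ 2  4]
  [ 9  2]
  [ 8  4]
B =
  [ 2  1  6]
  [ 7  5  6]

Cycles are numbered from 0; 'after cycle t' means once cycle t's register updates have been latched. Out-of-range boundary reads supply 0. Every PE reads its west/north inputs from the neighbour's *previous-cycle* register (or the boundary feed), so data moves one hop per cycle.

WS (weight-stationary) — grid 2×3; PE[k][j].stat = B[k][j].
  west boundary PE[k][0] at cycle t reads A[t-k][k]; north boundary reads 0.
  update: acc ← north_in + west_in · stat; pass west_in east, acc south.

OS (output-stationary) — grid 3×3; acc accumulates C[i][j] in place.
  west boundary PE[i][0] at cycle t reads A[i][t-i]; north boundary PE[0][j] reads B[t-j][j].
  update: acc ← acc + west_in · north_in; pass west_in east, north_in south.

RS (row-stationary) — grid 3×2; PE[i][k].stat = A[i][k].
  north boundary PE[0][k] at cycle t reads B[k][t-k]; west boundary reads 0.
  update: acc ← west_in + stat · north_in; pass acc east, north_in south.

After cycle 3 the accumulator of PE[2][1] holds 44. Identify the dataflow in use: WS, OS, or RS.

dataflow = RS

WS (2×3): PE[2][1] does not exist.
OS (3×3 grid), PE[2][1]:
  cycle 0: PE[2][1] → acc 0, east 0, south 0
  cycle 1: PE[2][1] → acc 0, east 0, south 0
  cycle 2: PE[2][1] → acc 0, east 0, south 0
  cycle 3: PE[2][1] → acc 8, east 8, south 1
RS (3×2 grid), PE[2][1]:
  cycle 0: PE[2][1] → acc 0, east 0, south 0
  cycle 1: PE[2][1] → acc 0, east 0, south 0
  cycle 2: PE[2][1] → acc 0, east 0, south 0
  cycle 3: PE[2][1] → acc 44, east 44, south 7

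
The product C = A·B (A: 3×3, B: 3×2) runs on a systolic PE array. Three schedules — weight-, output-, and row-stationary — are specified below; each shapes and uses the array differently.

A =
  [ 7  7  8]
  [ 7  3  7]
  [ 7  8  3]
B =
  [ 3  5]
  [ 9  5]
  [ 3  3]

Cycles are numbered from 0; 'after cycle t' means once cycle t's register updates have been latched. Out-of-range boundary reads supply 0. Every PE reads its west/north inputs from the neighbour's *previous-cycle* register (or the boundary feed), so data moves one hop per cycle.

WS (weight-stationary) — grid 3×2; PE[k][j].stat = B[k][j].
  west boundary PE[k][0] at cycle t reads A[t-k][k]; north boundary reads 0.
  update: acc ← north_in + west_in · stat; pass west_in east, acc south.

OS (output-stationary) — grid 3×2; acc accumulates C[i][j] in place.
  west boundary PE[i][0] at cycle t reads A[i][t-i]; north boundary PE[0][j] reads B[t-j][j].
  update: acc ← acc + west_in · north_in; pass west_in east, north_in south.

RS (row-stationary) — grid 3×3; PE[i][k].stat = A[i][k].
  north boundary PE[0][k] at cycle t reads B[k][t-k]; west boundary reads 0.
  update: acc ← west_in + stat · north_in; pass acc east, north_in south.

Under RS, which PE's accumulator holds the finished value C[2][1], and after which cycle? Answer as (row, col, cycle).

Under RS, C[2][1] lands at PE[2][2]:
  step 0 · PE2,2: acc=0; fwd→0 fwd↓0
  step 1 · PE2,2: acc=0; fwd→0 fwd↓0
  step 2 · PE2,2: acc=0; fwd→0 fwd↓0
  step 3 · PE2,2: acc=0; fwd→0 fwd↓0
  step 4 · PE2,2: acc=102; fwd→102 fwd↓3
  step 5 · PE2,2: acc=84; fwd→84 fwd↓3

(row, col, cycle) = (2, 2, 5)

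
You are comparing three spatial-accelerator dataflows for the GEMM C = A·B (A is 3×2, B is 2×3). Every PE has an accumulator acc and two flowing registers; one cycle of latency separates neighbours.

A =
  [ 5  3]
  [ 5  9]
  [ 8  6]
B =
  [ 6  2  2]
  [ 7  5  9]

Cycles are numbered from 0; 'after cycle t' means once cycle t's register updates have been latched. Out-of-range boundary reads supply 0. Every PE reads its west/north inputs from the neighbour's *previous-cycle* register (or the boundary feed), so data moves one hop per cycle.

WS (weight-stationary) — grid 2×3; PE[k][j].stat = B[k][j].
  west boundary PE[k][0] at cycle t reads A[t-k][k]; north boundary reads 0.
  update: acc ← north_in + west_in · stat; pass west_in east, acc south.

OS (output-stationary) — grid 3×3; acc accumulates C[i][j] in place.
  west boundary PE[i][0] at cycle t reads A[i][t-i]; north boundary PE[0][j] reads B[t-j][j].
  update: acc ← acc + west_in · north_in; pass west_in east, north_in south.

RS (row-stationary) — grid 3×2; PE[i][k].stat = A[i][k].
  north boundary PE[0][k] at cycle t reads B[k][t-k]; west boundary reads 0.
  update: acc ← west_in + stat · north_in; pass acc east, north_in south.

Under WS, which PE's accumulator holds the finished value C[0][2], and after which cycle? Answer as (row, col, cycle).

WS: C[0][2] accumulates in PE[1][2]:
  0: (1,2).acc=0  regs=<0,0>
  1: (1,2).acc=0  regs=<0,0>
  2: (1,2).acc=0  regs=<0,0>
  3: (1,2).acc=37  regs=<3,37>

(row, col, cycle) = (1, 2, 3)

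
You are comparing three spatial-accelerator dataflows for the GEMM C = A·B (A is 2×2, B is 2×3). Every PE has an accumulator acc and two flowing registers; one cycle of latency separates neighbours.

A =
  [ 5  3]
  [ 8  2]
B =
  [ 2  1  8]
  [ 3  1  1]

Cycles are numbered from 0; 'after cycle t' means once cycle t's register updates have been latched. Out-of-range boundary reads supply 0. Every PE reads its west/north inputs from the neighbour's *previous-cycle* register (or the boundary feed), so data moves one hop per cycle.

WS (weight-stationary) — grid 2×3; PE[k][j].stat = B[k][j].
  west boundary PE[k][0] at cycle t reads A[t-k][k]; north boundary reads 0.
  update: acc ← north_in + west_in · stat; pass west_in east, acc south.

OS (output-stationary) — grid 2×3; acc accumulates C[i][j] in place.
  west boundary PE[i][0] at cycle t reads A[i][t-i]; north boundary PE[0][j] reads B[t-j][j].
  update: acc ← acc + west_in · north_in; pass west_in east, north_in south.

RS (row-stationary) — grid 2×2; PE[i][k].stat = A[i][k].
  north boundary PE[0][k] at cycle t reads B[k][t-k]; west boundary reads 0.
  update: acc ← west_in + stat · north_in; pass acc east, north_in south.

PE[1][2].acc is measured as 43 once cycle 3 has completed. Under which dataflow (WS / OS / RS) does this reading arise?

dataflow = WS

WS [2×3] PE[1][2] across cycles:
  t=0 PE[1][2]: acc=0 h=0 v=0
  t=1 PE[1][2]: acc=0 h=0 v=0
  t=2 PE[1][2]: acc=0 h=0 v=0
  t=3 PE[1][2]: acc=43 h=3 v=43
OS [2×3] PE[1][2] across cycles:
  t=0 PE[1][2]: acc=0 h=0 v=0
  t=1 PE[1][2]: acc=0 h=0 v=0
  t=2 PE[1][2]: acc=0 h=0 v=0
  t=3 PE[1][2]: acc=64 h=8 v=8
— RS: 2×2 array has no PE[1][2].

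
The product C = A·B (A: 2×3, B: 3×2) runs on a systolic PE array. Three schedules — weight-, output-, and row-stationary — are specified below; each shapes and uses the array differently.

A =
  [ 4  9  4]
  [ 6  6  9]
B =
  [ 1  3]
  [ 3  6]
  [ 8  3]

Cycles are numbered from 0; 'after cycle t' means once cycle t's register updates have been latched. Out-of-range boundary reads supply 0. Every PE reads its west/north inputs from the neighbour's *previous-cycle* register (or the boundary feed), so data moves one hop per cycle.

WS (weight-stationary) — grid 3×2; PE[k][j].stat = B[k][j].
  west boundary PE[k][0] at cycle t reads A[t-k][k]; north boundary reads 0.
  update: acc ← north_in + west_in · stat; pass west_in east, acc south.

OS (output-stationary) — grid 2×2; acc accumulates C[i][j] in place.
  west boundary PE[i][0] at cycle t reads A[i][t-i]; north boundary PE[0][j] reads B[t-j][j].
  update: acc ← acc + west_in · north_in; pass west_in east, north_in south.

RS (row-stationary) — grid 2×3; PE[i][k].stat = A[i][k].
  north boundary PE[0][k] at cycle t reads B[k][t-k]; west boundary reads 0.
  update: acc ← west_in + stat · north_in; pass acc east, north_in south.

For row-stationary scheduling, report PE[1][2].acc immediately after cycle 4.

Tracing RS — 2×3 array, target PE[1][2]:
  [0] (0,2) acc=0 (h:0 v:0)
  [0] (1,1) acc=0 (h:0 v:0)
  [0] (1,2) acc=0 (h:0 v:0)
  [1] (0,2) acc=0 (h:0 v:0)
  [1] (1,1) acc=0 (h:0 v:0)
  [1] (1,2) acc=0 (h:0 v:0)
  [2] (0,2) acc=63 (h:63 v:8)
  [2] (1,1) acc=24 (h:24 v:3)
  [2] (1,2) acc=0 (h:0 v:0)
  [3] (0,2) acc=78 (h:78 v:3)
  [3] (1,1) acc=54 (h:54 v:6)
  [3] (1,2) acc=96 (h:96 v:8)
  [4] (0,2) acc=0 (h:0 v:0)
  [4] (1,1) acc=0 (h:0 v:0)
  [4] (1,2) acc=81 (h:81 v:3)

PE[1][2].acc = 81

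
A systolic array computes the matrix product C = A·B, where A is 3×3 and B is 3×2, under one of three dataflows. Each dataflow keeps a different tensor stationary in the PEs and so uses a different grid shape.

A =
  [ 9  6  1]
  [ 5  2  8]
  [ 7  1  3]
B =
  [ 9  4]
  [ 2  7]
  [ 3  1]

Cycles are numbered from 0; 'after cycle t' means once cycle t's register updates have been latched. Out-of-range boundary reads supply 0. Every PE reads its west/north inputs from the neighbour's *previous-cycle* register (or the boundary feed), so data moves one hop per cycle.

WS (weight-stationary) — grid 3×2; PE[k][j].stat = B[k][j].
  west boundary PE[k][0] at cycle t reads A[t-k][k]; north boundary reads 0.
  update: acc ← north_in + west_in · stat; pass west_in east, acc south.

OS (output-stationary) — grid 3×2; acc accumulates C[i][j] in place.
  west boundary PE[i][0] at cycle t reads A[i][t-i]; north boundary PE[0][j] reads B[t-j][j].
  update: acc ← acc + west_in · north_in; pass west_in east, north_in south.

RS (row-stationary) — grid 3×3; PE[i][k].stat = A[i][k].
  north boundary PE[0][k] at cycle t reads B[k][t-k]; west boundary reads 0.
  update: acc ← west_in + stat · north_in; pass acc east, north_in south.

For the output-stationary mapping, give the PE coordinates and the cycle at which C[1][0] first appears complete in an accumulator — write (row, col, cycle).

OS — PE[1][0] is where C[1][0] collects:
  [0] (1,0) acc=0 (h:0 v:0)
  [1] (1,0) acc=45 (h:5 v:9)
  [2] (1,0) acc=49 (h:2 v:2)
  [3] (1,0) acc=73 (h:8 v:3)

(row, col, cycle) = (1, 0, 3)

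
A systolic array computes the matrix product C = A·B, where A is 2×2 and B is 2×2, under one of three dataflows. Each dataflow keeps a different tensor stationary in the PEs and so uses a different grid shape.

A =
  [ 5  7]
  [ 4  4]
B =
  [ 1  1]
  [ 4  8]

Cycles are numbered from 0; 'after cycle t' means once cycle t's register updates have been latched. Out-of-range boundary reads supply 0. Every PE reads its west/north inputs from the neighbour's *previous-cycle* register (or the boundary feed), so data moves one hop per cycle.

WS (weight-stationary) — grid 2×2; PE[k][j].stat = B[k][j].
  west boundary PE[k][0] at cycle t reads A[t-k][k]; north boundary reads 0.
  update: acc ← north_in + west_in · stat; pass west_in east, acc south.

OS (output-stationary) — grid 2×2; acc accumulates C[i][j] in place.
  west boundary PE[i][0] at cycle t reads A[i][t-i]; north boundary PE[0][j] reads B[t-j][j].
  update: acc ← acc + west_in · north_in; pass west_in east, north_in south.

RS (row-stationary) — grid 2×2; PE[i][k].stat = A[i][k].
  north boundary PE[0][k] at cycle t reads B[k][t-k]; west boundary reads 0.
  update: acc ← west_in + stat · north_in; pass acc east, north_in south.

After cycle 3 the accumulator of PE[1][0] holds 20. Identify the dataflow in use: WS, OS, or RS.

WS [2×2] PE[1][0] across cycles:
  step 0 · PE1,0: acc=0; fwd→0 fwd↓0
  step 1 · PE1,0: acc=33; fwd→7 fwd↓33
  step 2 · PE1,0: acc=20; fwd→4 fwd↓20
  step 3 · PE1,0: acc=0; fwd→0 fwd↓0
OS [2×2] PE[1][0] across cycles:
  step 0 · PE1,0: acc=0; fwd→0 fwd↓0
  step 1 · PE1,0: acc=4; fwd→4 fwd↓1
  step 2 · PE1,0: acc=20; fwd→4 fwd↓4
  step 3 · PE1,0: acc=20; fwd→0 fwd↓0
RS [2×2] PE[1][0] across cycles:
  step 0 · PE1,0: acc=0; fwd→0 fwd↓0
  step 1 · PE1,0: acc=4; fwd→4 fwd↓1
  step 2 · PE1,0: acc=4; fwd→4 fwd↓1
  step 3 · PE1,0: acc=0; fwd→0 fwd↓0

dataflow = OS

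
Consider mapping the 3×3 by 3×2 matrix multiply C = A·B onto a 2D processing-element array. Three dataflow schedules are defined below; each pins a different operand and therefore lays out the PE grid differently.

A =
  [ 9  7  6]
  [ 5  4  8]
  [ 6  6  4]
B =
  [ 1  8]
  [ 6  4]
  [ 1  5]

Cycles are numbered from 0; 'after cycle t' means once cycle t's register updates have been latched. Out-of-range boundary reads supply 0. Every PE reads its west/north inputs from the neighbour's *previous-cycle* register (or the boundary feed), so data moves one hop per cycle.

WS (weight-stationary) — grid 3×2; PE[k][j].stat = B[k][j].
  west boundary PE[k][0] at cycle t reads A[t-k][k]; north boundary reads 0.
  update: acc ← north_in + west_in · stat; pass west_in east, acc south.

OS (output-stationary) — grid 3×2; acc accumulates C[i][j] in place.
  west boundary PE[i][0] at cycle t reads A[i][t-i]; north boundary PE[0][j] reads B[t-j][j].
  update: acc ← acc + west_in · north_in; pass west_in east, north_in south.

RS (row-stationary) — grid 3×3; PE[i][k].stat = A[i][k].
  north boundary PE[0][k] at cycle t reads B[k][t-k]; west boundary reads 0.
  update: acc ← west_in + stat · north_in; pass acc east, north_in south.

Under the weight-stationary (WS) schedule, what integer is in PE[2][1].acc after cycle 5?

WS on a 3×2 grid — tracing PE[2][1] and its feeders:
  [0] (1,1) acc=0 (h:0 v:0)
  [0] (2,0) acc=0 (h:0 v:0)
  [0] (2,1) acc=0 (h:0 v:0)
  [1] (1,1) acc=0 (h:0 v:0)
  [1] (2,0) acc=0 (h:0 v:0)
  [1] (2,1) acc=0 (h:0 v:0)
  [2] (1,1) acc=100 (h:7 v:100)
  [2] (2,0) acc=57 (h:6 v:57)
  [2] (2,1) acc=0 (h:0 v:0)
  [3] (1,1) acc=56 (h:4 v:56)
  [3] (2,0) acc=37 (h:8 v:37)
  [3] (2,1) acc=130 (h:6 v:130)
  [4] (1,1) acc=72 (h:6 v:72)
  [4] (2,0) acc=46 (h:4 v:46)
  [4] (2,1) acc=96 (h:8 v:96)
  [5] (1,1) acc=0 (h:0 v:0)
  [5] (2,0) acc=0 (h:0 v:0)
  [5] (2,1) acc=92 (h:4 v:92)

PE[2][1].acc = 92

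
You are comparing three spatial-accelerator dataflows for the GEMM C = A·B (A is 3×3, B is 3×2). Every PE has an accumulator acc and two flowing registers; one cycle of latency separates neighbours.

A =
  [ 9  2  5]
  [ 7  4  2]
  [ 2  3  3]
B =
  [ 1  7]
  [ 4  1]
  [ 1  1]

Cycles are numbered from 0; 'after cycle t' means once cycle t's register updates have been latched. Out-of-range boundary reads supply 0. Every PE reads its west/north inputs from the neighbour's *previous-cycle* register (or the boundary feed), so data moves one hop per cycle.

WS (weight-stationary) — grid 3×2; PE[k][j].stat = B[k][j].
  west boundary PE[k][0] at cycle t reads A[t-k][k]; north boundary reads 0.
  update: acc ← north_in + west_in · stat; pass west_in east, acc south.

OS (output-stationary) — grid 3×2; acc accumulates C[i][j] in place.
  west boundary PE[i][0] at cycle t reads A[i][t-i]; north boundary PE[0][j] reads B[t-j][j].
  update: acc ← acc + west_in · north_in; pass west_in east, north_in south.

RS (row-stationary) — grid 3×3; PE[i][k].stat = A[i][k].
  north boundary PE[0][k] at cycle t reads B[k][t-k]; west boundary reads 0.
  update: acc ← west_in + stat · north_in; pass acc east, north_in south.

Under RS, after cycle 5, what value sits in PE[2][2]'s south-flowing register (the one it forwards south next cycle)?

RS 3×3: PE[2][2] cycle-by-cycle (with neighbour feeds):
  step 0 · PE1,2: acc=0; fwd→0 fwd↓0
  step 0 · PE2,1: acc=0; fwd→0 fwd↓0
  step 0 · PE2,2: acc=0; fwd→0 fwd↓0
  step 1 · PE1,2: acc=0; fwd→0 fwd↓0
  step 1 · PE2,1: acc=0; fwd→0 fwd↓0
  step 1 · PE2,2: acc=0; fwd→0 fwd↓0
  step 2 · PE1,2: acc=0; fwd→0 fwd↓0
  step 2 · PE2,1: acc=0; fwd→0 fwd↓0
  step 2 · PE2,2: acc=0; fwd→0 fwd↓0
  step 3 · PE1,2: acc=25; fwd→25 fwd↓1
  step 3 · PE2,1: acc=14; fwd→14 fwd↓4
  step 3 · PE2,2: acc=0; fwd→0 fwd↓0
  step 4 · PE1,2: acc=55; fwd→55 fwd↓1
  step 4 · PE2,1: acc=17; fwd→17 fwd↓1
  step 4 · PE2,2: acc=17; fwd→17 fwd↓1
  step 5 · PE1,2: acc=0; fwd→0 fwd↓0
  step 5 · PE2,1: acc=0; fwd→0 fwd↓0
  step 5 · PE2,2: acc=20; fwd→20 fwd↓1

register = 1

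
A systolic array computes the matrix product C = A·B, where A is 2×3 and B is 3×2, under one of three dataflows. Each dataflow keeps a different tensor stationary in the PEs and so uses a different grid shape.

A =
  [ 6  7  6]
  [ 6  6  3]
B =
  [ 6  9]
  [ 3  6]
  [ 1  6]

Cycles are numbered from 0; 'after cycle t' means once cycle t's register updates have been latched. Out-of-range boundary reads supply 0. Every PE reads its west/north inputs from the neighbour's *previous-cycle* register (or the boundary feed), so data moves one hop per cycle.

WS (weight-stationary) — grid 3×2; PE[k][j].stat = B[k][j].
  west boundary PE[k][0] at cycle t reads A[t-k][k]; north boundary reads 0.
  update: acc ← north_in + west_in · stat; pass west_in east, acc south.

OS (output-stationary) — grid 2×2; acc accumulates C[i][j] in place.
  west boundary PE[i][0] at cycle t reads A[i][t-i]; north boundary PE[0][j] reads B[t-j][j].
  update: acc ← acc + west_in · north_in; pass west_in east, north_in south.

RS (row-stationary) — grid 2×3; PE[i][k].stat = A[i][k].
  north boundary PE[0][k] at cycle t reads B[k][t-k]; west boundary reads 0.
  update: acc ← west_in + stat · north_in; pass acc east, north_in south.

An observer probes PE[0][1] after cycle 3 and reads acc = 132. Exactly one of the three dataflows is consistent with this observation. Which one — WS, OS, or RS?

Under WS (3×2), PE[0][1]:
  @0  [0,1]  acc 0  |  →0  ↓0
  @1  [0,1]  acc 54  |  →6  ↓54
  @2  [0,1]  acc 54  |  →6  ↓54
  @3  [0,1]  acc 0  |  →0  ↓0
Under OS (2×2), PE[0][1]:
  @0  [0,1]  acc 0  |  →0  ↓0
  @1  [0,1]  acc 54  |  →6  ↓9
  @2  [0,1]  acc 96  |  →7  ↓6
  @3  [0,1]  acc 132  |  →6  ↓6
Under RS (2×3), PE[0][1]:
  @0  [0,1]  acc 0  |  →0  ↓0
  @1  [0,1]  acc 57  |  →57  ↓3
  @2  [0,1]  acc 96  |  →96  ↓6
  @3  [0,1]  acc 0  |  →0  ↓0

dataflow = OS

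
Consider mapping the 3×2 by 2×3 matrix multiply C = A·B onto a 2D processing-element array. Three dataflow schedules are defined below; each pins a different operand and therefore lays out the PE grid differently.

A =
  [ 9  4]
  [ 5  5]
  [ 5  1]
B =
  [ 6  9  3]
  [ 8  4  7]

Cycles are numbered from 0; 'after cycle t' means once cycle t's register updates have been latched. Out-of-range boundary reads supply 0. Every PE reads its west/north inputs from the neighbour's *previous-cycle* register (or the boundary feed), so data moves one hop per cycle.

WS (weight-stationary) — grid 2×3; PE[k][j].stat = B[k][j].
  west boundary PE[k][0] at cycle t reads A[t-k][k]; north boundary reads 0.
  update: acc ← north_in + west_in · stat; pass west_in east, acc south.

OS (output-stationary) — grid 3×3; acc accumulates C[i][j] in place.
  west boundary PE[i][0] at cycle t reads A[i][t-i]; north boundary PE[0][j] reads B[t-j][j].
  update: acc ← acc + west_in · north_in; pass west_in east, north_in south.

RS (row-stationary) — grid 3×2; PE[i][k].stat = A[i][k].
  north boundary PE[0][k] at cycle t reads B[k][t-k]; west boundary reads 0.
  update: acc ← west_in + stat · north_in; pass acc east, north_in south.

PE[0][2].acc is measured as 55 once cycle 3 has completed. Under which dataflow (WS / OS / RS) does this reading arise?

Under WS (2×3), PE[0][2]:
  0: (0,2).acc=0  regs=<0,0>
  1: (0,2).acc=0  regs=<0,0>
  2: (0,2).acc=27  regs=<9,27>
  3: (0,2).acc=15  regs=<5,15>
Under OS (3×3), PE[0][2]:
  0: (0,2).acc=0  regs=<0,0>
  1: (0,2).acc=0  regs=<0,0>
  2: (0,2).acc=27  regs=<9,3>
  3: (0,2).acc=55  regs=<4,7>
— RS: 3×2 array has no PE[0][2].

dataflow = OS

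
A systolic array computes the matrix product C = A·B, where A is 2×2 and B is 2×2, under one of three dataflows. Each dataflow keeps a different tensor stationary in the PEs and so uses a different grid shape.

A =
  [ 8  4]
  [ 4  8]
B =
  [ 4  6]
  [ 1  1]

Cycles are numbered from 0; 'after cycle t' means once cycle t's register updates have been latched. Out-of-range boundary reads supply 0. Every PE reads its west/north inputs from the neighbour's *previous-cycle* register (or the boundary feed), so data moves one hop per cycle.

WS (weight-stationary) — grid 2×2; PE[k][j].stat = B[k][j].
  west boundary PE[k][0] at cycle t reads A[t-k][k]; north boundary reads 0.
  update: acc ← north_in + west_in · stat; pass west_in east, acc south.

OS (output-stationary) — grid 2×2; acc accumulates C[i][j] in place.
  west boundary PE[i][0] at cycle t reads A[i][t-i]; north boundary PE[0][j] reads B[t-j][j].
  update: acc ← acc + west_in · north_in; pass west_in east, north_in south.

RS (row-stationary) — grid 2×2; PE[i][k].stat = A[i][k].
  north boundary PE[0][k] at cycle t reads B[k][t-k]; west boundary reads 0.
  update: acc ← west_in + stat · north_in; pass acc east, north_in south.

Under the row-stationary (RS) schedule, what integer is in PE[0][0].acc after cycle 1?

PE[0][0].acc = 48

Tracing RS — 2×2 array, target PE[0][0]:
  [0] (0,0) acc=32 (h:32 v:4)
  [1] (0,0) acc=48 (h:48 v:6)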